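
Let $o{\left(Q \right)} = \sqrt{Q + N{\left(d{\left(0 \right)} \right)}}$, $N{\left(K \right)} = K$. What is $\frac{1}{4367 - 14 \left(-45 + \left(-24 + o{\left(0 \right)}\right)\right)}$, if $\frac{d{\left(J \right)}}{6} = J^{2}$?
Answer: $\frac{1}{5333} \approx 0.00018751$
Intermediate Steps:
$d{\left(J \right)} = 6 J^{2}$
$o{\left(Q \right)} = \sqrt{Q}$ ($o{\left(Q \right)} = \sqrt{Q + 6 \cdot 0^{2}} = \sqrt{Q + 6 \cdot 0} = \sqrt{Q + 0} = \sqrt{Q}$)
$\frac{1}{4367 - 14 \left(-45 + \left(-24 + o{\left(0 \right)}\right)\right)} = \frac{1}{4367 - 14 \left(-45 - \left(24 - \sqrt{0}\right)\right)} = \frac{1}{4367 - 14 \left(-45 + \left(-24 + 0\right)\right)} = \frac{1}{4367 - 14 \left(-45 - 24\right)} = \frac{1}{4367 - -966} = \frac{1}{4367 + 966} = \frac{1}{5333}$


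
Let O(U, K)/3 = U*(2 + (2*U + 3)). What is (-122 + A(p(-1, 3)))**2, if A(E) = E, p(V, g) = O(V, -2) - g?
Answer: 17956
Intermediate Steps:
O(U, K) = 3*U*(5 + 2*U) (O(U, K) = 3*(U*(2 + (2*U + 3))) = 3*(U*(2 + (3 + 2*U))) = 3*(U*(5 + 2*U)) = 3*U*(5 + 2*U))
p(V, g) = -g + 3*V*(5 + 2*V) (p(V, g) = 3*V*(5 + 2*V) - g = -g + 3*V*(5 + 2*V))
(-122 + A(p(-1, 3)))**2 = (-122 + (-1*3 + 3*(-1)*(5 + 2*(-1))))**2 = (-122 + (-3 + 3*(-1)*(5 - 2)))**2 = (-122 + (-3 + 3*(-1)*3))**2 = (-122 + (-3 - 9))**2 = (-122 - 12)**2 = (-134)**2 = 17956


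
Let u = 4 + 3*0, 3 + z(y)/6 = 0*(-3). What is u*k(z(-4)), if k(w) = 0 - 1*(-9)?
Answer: 36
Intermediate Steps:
z(y) = -18 (z(y) = -18 + 6*(0*(-3)) = -18 + 6*0 = -18 + 0 = -18)
k(w) = 9 (k(w) = 0 + 9 = 9)
u = 4 (u = 4 + 0 = 4)
u*k(z(-4)) = 4*9 = 36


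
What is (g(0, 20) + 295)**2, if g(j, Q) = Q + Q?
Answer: 112225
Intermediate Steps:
g(j, Q) = 2*Q
(g(0, 20) + 295)**2 = (2*20 + 295)**2 = (40 + 295)**2 = 335**2 = 112225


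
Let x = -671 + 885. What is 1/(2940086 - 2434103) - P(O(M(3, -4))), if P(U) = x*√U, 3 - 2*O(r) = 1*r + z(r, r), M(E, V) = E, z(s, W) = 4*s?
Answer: 1/505983 - 214*I*√6 ≈ 1.9764e-6 - 524.19*I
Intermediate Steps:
x = 214
O(r) = 3/2 - 5*r/2 (O(r) = 3/2 - (1*r + 4*r)/2 = 3/2 - (r + 4*r)/2 = 3/2 - 5*r/2)
P(U) = 214*√U
1/(2940086 - 2434103) - P(O(M(3, -4))) = 1/(2940086 - 2434103) - 214*√(3/2 - 5/2*3) = 1/505983 - 214*√(3/2 - 15/2) = 1/505983 - 214*√(-6) = 1/505983 - 214*I*√6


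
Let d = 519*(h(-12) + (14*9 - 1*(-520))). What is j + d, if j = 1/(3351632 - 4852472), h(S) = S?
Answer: 493845398639/1500840 ≈ 3.2905e+5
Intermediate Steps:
d = 329046 (d = 519*(-12 + (14*9 - 1*(-520))) = 519*(-12 + (126 + 520)) = 519*(-12 + 646) = 519*634 = 329046)
j = -1/1500840 (j = 1/(-1500840) = -1/1500840 ≈ -6.6629e-7)
j + d = -1/1500840 + 329046 = 493845398639/1500840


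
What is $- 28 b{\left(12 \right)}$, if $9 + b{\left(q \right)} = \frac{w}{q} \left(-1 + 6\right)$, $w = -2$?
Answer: $\frac{826}{3} \approx 275.33$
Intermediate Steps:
$b{\left(q \right)} = -9 - \frac{10}{q}$ ($b{\left(q \right)} = -9 + - \frac{2}{q} \left(-1 + 6\right) = -9 + - \frac{2}{q} 5 = -9 - \frac{10}{q}$)
$- 28 b{\left(12 \right)} = - 28 \left(-9 - \frac{10}{12}\right) = - 28 \left(-9 - \frac{5}{6}\right) = \left(-28\right) \left(- \frac{59}{6}\right) = \frac{826}{3}$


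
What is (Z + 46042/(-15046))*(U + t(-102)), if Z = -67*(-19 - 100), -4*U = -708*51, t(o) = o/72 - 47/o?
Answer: 18400197231259/255782 ≈ 7.1937e+7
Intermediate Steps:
t(o) = -47/o + o/72 (t(o) = o*(1/72) - 47/o = o/72 - 47/o = -47/o + o/72)
U = 9027 (U = -(-177)*51 = -1/4*(-36108) = 9027)
Z = 7973 (Z = -67*(-119) = 7973)
(Z + 46042/(-15046))*(U + t(-102)) = (7973 + 46042/(-15046))*(9027 + (-47/(-102) + (1/72)*(-102))) = (7973 + 46042*(-1/15046))*(9027 + (-47*(-1/102) - 17/12)) = (7973 - 23021/7523)*(9027 + (47/102 - 17/12)) = 59957858*(9027 - 65/68)/7523 = (59957858/7523)*(613771/68) = 18400197231259/255782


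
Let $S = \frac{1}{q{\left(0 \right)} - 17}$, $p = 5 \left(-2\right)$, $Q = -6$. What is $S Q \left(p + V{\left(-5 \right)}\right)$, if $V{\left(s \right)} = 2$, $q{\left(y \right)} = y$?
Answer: $- \frac{48}{17} \approx -2.8235$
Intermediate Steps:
$p = -10$
$S = - \frac{1}{17}$ ($S = \frac{1}{0 - 17} = \frac{1}{-17} = - \frac{1}{17} \approx -0.058824$)
$S Q \left(p + V{\left(-5 \right)}\right) = \left(- \frac{1}{17}\right) \left(-6\right) \left(-10 + 2\right) = \frac{6}{17} \left(-8\right) = - \frac{48}{17}$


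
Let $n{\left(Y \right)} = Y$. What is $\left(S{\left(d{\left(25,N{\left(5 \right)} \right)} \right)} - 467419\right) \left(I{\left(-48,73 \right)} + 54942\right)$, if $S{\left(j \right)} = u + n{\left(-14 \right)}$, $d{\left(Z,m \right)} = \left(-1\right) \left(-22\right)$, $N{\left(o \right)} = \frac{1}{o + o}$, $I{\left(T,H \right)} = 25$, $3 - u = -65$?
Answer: $-25689651955$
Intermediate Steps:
$u = 68$ ($u = 3 - -65 = 3 + 65 = 68$)
$N{\left(o \right)} = \frac{1}{2 o}$
$d{\left(Z,m \right)} = 22$
$S{\left(j \right)} = 54$ ($S{\left(j \right)} = 68 - 14 = 54$)
$\left(S{\left(d{\left(25,N{\left(5 \right)} \right)} \right)} - 467419\right) \left(I{\left(-48,73 \right)} + 54942\right) = \left(54 - 467419\right) \left(25 + 54942\right) = \left(-467365\right) 54967 = -25689651955$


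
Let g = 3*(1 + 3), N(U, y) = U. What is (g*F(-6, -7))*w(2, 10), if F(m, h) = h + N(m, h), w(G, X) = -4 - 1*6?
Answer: 1560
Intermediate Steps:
w(G, X) = -10 (w(G, X) = -4 - 6 = -10)
F(m, h) = h + m
g = 12 (g = 3*4 = 12)
(g*F(-6, -7))*w(2, 10) = (12*(-7 - 6))*(-10) = (12*(-13))*(-10) = -156*(-10) = 1560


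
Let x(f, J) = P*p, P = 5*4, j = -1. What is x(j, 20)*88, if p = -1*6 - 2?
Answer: -14080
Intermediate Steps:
P = 20
p = -8 (p = -6 - 2 = -8)
x(f, J) = -160 (x(f, J) = 20*(-8) = -160)
x(j, 20)*88 = -160*88 = -14080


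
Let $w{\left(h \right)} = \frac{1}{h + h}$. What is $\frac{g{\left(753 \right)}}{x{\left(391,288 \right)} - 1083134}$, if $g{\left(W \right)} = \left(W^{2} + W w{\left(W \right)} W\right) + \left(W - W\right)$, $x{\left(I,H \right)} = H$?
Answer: $- \frac{1134771}{2165692} \approx -0.52398$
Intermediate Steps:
$w{\left(h \right)} = \frac{1}{2 h}$
$g{\left(W \right)} = W^{2} + \frac{W}{2}$ ($g{\left(W \right)} = \left(W^{2} + W \frac{1}{2 W} W\right) + \left(W - W\right) = \left(W^{2} + \frac{W}{2}\right) + 0 = W^{2} + \frac{W}{2}$)
$\frac{g{\left(753 \right)}}{x{\left(391,288 \right)} - 1083134} = \frac{753 \left(\frac{1}{2} + 753\right)}{288 - 1083134} = \frac{753 \cdot \frac{1507}{2}}{288 - 1083134} = \frac{1134771}{2 \left(-1082846\right)} = \frac{1134771}{2} \left(- \frac{1}{1082846}\right) = - \frac{1134771}{2165692}$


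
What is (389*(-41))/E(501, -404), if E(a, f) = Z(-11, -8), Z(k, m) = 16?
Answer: -15949/16 ≈ -996.81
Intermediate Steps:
E(a, f) = 16
(389*(-41))/E(501, -404) = (389*(-41))/16 = -15949*1/16 = -15949/16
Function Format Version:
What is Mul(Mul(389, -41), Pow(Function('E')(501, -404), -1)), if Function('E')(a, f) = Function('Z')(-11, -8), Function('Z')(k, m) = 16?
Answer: Rational(-15949, 16) ≈ -996.81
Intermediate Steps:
Function('E')(a, f) = 16
Mul(Mul(389, -41), Pow(Function('E')(501, -404), -1)) = Mul(Mul(389, -41), Pow(16, -1)) = Mul(-15949, Rational(1, 16)) = Rational(-15949, 16)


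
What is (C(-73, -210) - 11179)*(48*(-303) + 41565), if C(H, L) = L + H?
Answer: -309714702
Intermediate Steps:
C(H, L) = H + L
(C(-73, -210) - 11179)*(48*(-303) + 41565) = ((-73 - 210) - 11179)*(48*(-303) + 41565) = (-283 - 11179)*(-14544 + 41565) = -11462*27021 = -309714702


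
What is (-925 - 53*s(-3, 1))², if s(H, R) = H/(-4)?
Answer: 14891881/16 ≈ 9.3074e+5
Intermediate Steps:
s(H, R) = -H/4 (s(H, R) = H*(-¼) = -H/4)
(-925 - 53*s(-3, 1))² = (-925 - (-53)*(-3)/4)² = (-925 - 53*¾)² = (-925 - 159/4)² = (-3859/4)² = 14891881/16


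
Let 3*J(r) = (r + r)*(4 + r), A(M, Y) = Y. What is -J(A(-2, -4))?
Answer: 0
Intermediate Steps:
J(r) = 2*r*(4 + r)/3 (J(r) = ((r + r)*(4 + r))/3 = ((2*r)*(4 + r))/3 = (2*r*(4 + r))/3 = 2*r*(4 + r)/3)
-J(A(-2, -4)) = -2*(-4)*(4 - 4)/3 = -2*(-4)*0/3 = -1*0 = 0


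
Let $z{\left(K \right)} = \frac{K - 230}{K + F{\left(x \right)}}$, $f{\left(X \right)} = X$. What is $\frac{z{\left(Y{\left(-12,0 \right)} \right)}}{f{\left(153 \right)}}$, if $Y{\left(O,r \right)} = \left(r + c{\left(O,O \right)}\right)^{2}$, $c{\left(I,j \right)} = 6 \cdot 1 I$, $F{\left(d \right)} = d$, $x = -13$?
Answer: $\frac{4954}{791163} \approx 0.0062617$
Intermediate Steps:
$c{\left(I,j \right)} = 6 I$
$Y{\left(O,r \right)} = \left(r + 6 O\right)^{2}$
$z{\left(K \right)} = \frac{-230 + K}{-13 + K}$ ($z{\left(K \right)} = \frac{K - 230}{K - 13} = \frac{-230 + K}{-13 + K}$)
$\frac{z{\left(Y{\left(-12,0 \right)} \right)}}{f{\left(153 \right)}} = \frac{\frac{1}{-13 + \left(0 + 6 \left(-12\right)\right)^{2}} \left(-230 + \left(0 + 6 \left(-12\right)\right)^{2}\right)}{153} = \frac{-230 + \left(0 - 72\right)^{2}}{-13 + \left(0 - 72\right)^{2}} \cdot \frac{1}{153} = \frac{-230 + \left(-72\right)^{2}}{-13 + \left(-72\right)^{2}} \cdot \frac{1}{153} = \frac{-230 + 5184}{-13 + 5184} \cdot \frac{1}{153} = \frac{1}{5171} \cdot 4954 \cdot \frac{1}{153} = \frac{4954}{5171} \cdot \frac{1}{153} = \frac{4954}{791163}$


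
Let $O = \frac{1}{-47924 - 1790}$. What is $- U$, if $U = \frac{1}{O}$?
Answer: $49714$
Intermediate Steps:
$O = - \frac{1}{49714}$ ($O = \frac{1}{-49714} = - \frac{1}{49714} \approx -2.0115 \cdot 10^{-5}$)
$U = -49714$ ($U = \frac{1}{- \frac{1}{49714}} = -49714$)
$- U = \left(-1\right) \left(-49714\right) = 49714$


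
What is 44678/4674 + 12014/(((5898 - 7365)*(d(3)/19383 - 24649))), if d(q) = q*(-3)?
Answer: 869874781701349/90999002108628 ≈ 9.5592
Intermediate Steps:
d(q) = -3*q
44678/4674 + 12014/(((5898 - 7365)*(d(3)/19383 - 24649))) = 44678/4674 + 12014/(((5898 - 7365)*(-3*3/19383 - 24649))) = 44678*(1/4674) + 12014/((-1467*(-9*1/19383 - 24649))) = 22339/2337 + 12014/((-1467*(-3/6461 - 24649))) = 22339/2337 + 12014/((-1467*(-159257192/6461))) = 22339/2337 + 12014/(233630300664/6461) = 22339/2337 + 12014*(6461/233630300664) = 22339/2337 + 38811227/116815150332 = 869874781701349/90999002108628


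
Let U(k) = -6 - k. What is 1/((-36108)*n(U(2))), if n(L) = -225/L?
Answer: -2/2031075 ≈ -9.8470e-7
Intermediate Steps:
1/((-36108)*n(U(2))) = 1/((-36108)*((-225/(-6 - 1*2)))) = -1/(36108*((-225/(-6 - 2)))) = -1/(36108*((-225/(-8)))) = -1/(36108*((-225*(-⅛)))) = -1/(36108*225/8) = -1/36108*8/225 = -2/2031075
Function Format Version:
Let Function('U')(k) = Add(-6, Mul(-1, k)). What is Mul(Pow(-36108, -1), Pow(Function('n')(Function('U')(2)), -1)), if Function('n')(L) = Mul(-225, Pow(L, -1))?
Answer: Rational(-2, 2031075) ≈ -9.8470e-7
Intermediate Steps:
Mul(Pow(-36108, -1), Pow(Function('n')(Function('U')(2)), -1)) = Mul(Pow(-36108, -1), Pow(Mul(-225, Pow(Add(-6, Mul(-1, 2)), -1)), -1)) = Mul(Rational(-1, 36108), Pow(Mul(-225, Pow(Add(-6, -2), -1)), -1)) = Mul(Rational(-1, 36108), Pow(Mul(-225, Pow(-8, -1)), -1)) = Mul(Rational(-1, 36108), Pow(Mul(-225, Rational(-1, 8)), -1)) = Mul(Rational(-1, 36108), Pow(Rational(225, 8), -1)) = Mul(Rational(-1, 36108), Rational(8, 225)) = Rational(-2, 2031075)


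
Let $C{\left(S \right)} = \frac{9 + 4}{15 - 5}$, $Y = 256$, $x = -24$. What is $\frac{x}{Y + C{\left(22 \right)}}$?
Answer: $- \frac{240}{2573} \approx -0.093276$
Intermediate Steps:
$C{\left(S \right)} = \frac{13}{10}$
$\frac{x}{Y + C{\left(22 \right)}} = - \frac{24}{256 + \frac{13}{10}} = - \frac{24}{\frac{2573}{10}} = \left(-24\right) \frac{10}{2573} = - \frac{240}{2573}$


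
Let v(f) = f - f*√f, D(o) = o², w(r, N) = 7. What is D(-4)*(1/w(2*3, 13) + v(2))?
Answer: 240/7 - 32*√2 ≈ -10.969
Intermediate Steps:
v(f) = f - f^(3/2)
D(-4)*(1/w(2*3, 13) + v(2)) = (-4)²*(1/7 + (2 - 2^(3/2))) = 16*(⅐ + (2 - 2*√2)) = 16*(15/7 - 2*√2) = 240/7 - 32*√2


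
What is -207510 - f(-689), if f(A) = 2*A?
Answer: -206132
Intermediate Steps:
-207510 - f(-689) = -207510 - 2*(-689) = -207510 - 1*(-1378) = -207510 + 1378 = -206132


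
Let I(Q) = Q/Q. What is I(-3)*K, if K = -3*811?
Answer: -2433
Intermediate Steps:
I(Q) = 1
K = -2433
I(-3)*K = 1*(-2433) = -2433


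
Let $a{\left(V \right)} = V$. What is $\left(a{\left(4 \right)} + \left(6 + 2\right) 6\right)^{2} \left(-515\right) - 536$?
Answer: $-1393096$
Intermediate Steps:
$\left(a{\left(4 \right)} + \left(6 + 2\right) 6\right)^{2} \left(-515\right) - 536 = \left(4 + \left(6 + 2\right) 6\right)^{2} \left(-515\right) - 536 = \left(4 + 8 \cdot 6\right)^{2} \left(-515\right) - 536 = \left(4 + 48\right)^{2} \left(-515\right) - 536 = 52^{2} \left(-515\right) - 536 = 2704 \left(-515\right) - 536 = -1392560 - 536 = -1393096$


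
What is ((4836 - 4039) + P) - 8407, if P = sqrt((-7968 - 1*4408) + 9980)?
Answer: -7610 + 2*I*sqrt(599) ≈ -7610.0 + 48.949*I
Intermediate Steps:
P = 2*I*sqrt(599) (P = sqrt((-7968 - 4408) + 9980) = sqrt(-12376 + 9980) = sqrt(-2396) = 2*I*sqrt(599) ≈ 48.949*I)
((4836 - 4039) + P) - 8407 = ((4836 - 4039) + 2*I*sqrt(599)) - 8407 = (797 + 2*I*sqrt(599)) - 8407 = -7610 + 2*I*sqrt(599)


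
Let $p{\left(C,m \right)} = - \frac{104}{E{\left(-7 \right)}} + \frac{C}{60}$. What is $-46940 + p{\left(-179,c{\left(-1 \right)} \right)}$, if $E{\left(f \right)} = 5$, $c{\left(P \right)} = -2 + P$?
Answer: $- \frac{2817827}{60} \approx -46964.0$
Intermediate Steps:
$p{\left(C,m \right)} = - \frac{104}{5} + \frac{C}{60}$
$-46940 + p{\left(-179,c{\left(-1 \right)} \right)} = -46940 + \left(- \frac{104}{5} + \frac{1}{60} \left(-179\right)\right) = -46940 - \frac{1427}{60} = - \frac{2817827}{60}$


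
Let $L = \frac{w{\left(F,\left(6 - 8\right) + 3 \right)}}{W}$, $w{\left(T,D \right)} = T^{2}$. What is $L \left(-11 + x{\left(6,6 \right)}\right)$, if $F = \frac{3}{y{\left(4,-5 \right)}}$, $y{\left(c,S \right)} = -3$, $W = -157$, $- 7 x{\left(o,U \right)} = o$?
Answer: $\frac{83}{1099} \approx 0.075523$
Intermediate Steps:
$x{\left(o,U \right)} = - \frac{o}{7}$
$F = -1$ ($F = \frac{3}{-3} = 3 \left(- \frac{1}{3}\right) = -1$)
$L = - \frac{1}{157}$ ($L = \frac{\left(-1\right)^{2}}{-157} = 1 \left(- \frac{1}{157}\right) = - \frac{1}{157} \approx -0.0063694$)
$L \left(-11 + x{\left(6,6 \right)}\right) = - \frac{-11 - \frac{6}{7}}{157} = \left(- \frac{1}{157}\right) \left(- \frac{83}{7}\right) = \frac{83}{1099}$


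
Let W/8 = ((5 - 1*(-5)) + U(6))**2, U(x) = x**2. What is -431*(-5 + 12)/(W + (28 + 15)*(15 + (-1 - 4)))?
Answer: -3017/17358 ≈ -0.17381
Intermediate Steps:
W = 16928 (W = 8*((5 - 1*(-5)) + 6**2)**2 = 8*((5 + 5) + 36)**2 = 8*(10 + 36)**2 = 8*46**2 = 8*2116 = 16928)
-431*(-5 + 12)/(W + (28 + 15)*(15 + (-1 - 4))) = -431*(-5 + 12)/(16928 + (28 + 15)*(15 + (-1 - 4))) = -3017/(16928 + 43*(15 - 5)) = -3017/(16928 + 43*10) = -3017/(16928 + 430) = -3017/17358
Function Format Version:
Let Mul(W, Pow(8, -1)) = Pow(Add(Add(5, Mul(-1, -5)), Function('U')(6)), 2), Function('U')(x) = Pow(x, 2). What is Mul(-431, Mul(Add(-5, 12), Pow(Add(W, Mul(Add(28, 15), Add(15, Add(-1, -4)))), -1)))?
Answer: Rational(-3017, 17358) ≈ -0.17381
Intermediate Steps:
W = 16928 (W = Mul(8, Pow(Add(Add(5, Mul(-1, -5)), Pow(6, 2)), 2)) = Mul(8, Pow(Add(Add(5, 5), 36), 2)) = Mul(8, Pow(Add(10, 36), 2)) = Mul(8, Pow(46, 2)) = Mul(8, 2116) = 16928)
Mul(-431, Mul(Add(-5, 12), Pow(Add(W, Mul(Add(28, 15), Add(15, Add(-1, -4)))), -1))) = Mul(-431, Mul(Add(-5, 12), Pow(Add(16928, Mul(Add(28, 15), Add(15, Add(-1, -4)))), -1))) = Mul(-431, Mul(7, Pow(Add(16928, Mul(43, Add(15, -5))), -1))) = Mul(-431, Mul(7, Pow(Add(16928, Mul(43, 10)), -1))) = Mul(-431, Mul(7, Pow(Add(16928, 430), -1))) = Mul(-431, Mul(7, Pow(17358, -1))) = Mul(-431, Mul(7, Rational(1, 17358))) = Mul(-431, Rational(7, 17358)) = Rational(-3017, 17358)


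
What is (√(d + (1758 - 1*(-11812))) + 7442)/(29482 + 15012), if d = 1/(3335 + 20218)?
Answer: 3721/22247 + 7*√17070007963/349322394 ≈ 0.16988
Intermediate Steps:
d = 1/23553 ≈ 4.2457e-5
(√(d + (1758 - 1*(-11812))) + 7442)/(29482 + 15012) = (√(1/23553 + (1758 - 1*(-11812))) + 7442)/(29482 + 15012) = (√(1/23553 + (1758 + 11812)) + 7442)/44494 = (√(1/23553 + 13570) + 7442)*(1/44494) = (√(319614211/23553) + 7442)*(1/44494) = (7*√17070007963/7851 + 7442)*(1/44494) = (7442 + 7*√17070007963/7851)*(1/44494) = 3721/22247 + 7*√17070007963/349322394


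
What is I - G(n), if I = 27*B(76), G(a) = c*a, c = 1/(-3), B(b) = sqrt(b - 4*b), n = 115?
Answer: 115/3 + 54*I*sqrt(57) ≈ 38.333 + 407.69*I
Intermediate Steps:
B(b) = sqrt(3)*sqrt(-b) (B(b) = sqrt(-3*b) = sqrt(3)*sqrt(-b))
c = -1/3 ≈ -0.33333
G(a) = -a/3
I = 54*I*sqrt(57) (I = 27*(sqrt(3)*sqrt(-1*76)) = 27*(sqrt(3)*sqrt(-76)) = 27*(sqrt(3)*(2*I*sqrt(19))) = 27*(2*I*sqrt(57)) = 54*I*sqrt(57) ≈ 407.69*I)
I - G(n) = 54*I*sqrt(57) - (-1)*115/3 = 54*I*sqrt(57) - 1*(-115/3) = 54*I*sqrt(57) + 115/3 = 115/3 + 54*I*sqrt(57)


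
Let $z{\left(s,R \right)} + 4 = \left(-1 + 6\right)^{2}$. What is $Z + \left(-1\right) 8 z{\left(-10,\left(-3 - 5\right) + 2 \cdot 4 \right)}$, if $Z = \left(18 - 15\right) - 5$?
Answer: $-170$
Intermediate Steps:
$z{\left(s,R \right)} = 21$ ($z{\left(s,R \right)} = -4 + \left(-1 + 6\right)^{2} = -4 + 5^{2} = -4 + 25 = 21$)
$Z = -2$ ($Z = 3 - 5 = -2$)
$Z + \left(-1\right) 8 z{\left(-10,\left(-3 - 5\right) + 2 \cdot 4 \right)} = -2 + \left(-1\right) 8 \cdot 21 = -2 - 168 = -170$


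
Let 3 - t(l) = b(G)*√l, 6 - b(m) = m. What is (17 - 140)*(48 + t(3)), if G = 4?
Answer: -6273 + 246*√3 ≈ -5846.9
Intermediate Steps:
b(m) = 6 - m
t(l) = 3 - 2*√l (t(l) = 3 - (6 - 1*4)*√l = 3 - (6 - 4)*√l = 3 - 2*√l)
(17 - 140)*(48 + t(3)) = (17 - 140)*(48 + (3 - 2*√3)) = -123*(51 - 2*√3) = -6273 + 246*√3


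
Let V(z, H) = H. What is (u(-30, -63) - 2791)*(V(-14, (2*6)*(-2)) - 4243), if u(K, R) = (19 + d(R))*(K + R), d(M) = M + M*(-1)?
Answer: 19448986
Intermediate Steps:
d(M) = 0 (d(M) = M - M = 0)
u(K, R) = 19*K + 19*R (u(K, R) = (19 + 0)*(K + R) = 19*(K + R) = 19*K + 19*R)
(u(-30, -63) - 2791)*(V(-14, (2*6)*(-2)) - 4243) = ((19*(-30) + 19*(-63)) - 2791)*((2*6)*(-2) - 4243) = ((-570 - 1197) - 2791)*(12*(-2) - 4243) = (-1767 - 2791)*(-24 - 4243) = -4558*(-4267) = 19448986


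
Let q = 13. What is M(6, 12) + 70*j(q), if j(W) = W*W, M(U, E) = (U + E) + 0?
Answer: 11848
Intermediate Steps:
M(U, E) = E + U (M(U, E) = (E + U) + 0 = E + U)
j(W) = W**2
M(6, 12) + 70*j(q) = (12 + 6) + 70*13**2 = 18 + 70*169 = 18 + 11830 = 11848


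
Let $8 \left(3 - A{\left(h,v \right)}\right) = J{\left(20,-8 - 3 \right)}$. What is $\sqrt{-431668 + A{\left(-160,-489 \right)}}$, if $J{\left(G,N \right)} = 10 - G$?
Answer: $\frac{i \sqrt{1726655}}{2} \approx 657.01 i$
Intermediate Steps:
$A{\left(h,v \right)} = \frac{17}{4}$ ($A{\left(h,v \right)} = 3 - \frac{10 - 20}{8} = 3 - - \frac{5}{4} = 3 + \frac{5}{4} = \frac{17}{4}$)
$\sqrt{-431668 + A{\left(-160,-489 \right)}} = \sqrt{-431668 + \frac{17}{4}} = \sqrt{- \frac{1726655}{4}} = \frac{i \sqrt{1726655}}{2}$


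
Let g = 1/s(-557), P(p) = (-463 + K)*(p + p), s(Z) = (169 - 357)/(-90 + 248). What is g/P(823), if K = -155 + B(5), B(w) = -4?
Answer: 79/96238328 ≈ 8.2088e-7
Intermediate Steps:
s(Z) = -94/79 (s(Z) = -188/158 = -188*1/158 = -94/79)
K = -159 (K = -155 - 4 = -159)
P(p) = -1244*p (P(p) = (-463 - 159)*(p + p) = -1244*p)
g = -79/94 (g = 1/(-94/79) = -79/94 ≈ -0.84043)
g/P(823) = -79/(94*((-1244*823))) = -79/94/(-1023812) = -79/94*(-1/1023812) = 79/96238328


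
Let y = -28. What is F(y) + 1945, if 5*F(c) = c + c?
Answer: 9669/5 ≈ 1933.8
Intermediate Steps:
F(c) = 2*c/5 (F(c) = (c + c)/5 = (2*c)/5 = 2*c/5)
F(y) + 1945 = (2/5)*(-28) + 1945 = -56/5 + 1945 = 9669/5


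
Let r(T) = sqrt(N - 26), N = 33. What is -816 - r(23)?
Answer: -816 - sqrt(7) ≈ -818.65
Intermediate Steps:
r(T) = sqrt(7) (r(T) = sqrt(33 - 26) = sqrt(7))
-816 - r(23) = -816 - sqrt(7)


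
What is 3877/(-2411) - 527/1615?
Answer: -443056/229045 ≈ -1.9344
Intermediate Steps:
3877/(-2411) - 527/1615 = 3877*(-1/2411) - 527*1/1615 = -3877/2411 - 31/95 = -443056/229045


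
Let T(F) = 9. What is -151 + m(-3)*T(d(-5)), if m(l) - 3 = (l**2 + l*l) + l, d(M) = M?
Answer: 11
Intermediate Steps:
m(l) = 3 + l + 2*l**2 (m(l) = 3 + ((l**2 + l*l) + l) = 3 + ((l**2 + l**2) + l) = 3 + (2*l**2 + l) = 3 + (l + 2*l**2) = 3 + l + 2*l**2)
-151 + m(-3)*T(d(-5)) = -151 + (3 - 3 + 2*(-3)**2)*9 = -151 + (3 - 3 + 2*9)*9 = -151 + (3 - 3 + 18)*9 = -151 + 18*9 = -151 + 162 = 11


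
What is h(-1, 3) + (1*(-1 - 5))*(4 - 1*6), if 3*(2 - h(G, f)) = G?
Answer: 43/3 ≈ 14.333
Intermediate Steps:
h(G, f) = 2 - G/3
h(-1, 3) + (1*(-1 - 5))*(4 - 1*6) = (2 - ⅓*(-1)) + (1*(-1 - 5))*(4 - 1*6) = (2 + ⅓) + (1*(-6))*(4 - 6) = 7/3 - 6*(-2) = 7/3 + 12 = 43/3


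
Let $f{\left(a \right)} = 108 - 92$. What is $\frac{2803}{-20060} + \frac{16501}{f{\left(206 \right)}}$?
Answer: $\frac{82741303}{80240} \approx 1031.2$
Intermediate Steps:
$f{\left(a \right)} = 16$ ($f{\left(a \right)} = 108 - 92 = 16$)
$\frac{2803}{-20060} + \frac{16501}{f{\left(206 \right)}} = \frac{2803}{-20060} + \frac{16501}{16} = 2803 \left(- \frac{1}{20060}\right) + 16501 \cdot \frac{1}{16} = - \frac{2803}{20060} + \frac{16501}{16} = \frac{82741303}{80240}$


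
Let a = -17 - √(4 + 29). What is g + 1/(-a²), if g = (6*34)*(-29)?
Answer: -193855649/32768 + 17*√33/32768 ≈ -5916.0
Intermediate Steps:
g = -5916 (g = 204*(-29) = -5916)
a = -17 - √33 ≈ -22.745
g + 1/(-a²) = -5916 + 1/(-(-17 - √33)²) = -5916 - 1/(-17 - √33)²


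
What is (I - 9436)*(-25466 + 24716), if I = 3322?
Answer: 4585500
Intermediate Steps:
(I - 9436)*(-25466 + 24716) = (3322 - 9436)*(-25466 + 24716) = -6114*(-750) = 4585500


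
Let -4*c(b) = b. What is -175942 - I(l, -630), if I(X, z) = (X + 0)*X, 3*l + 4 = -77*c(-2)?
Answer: -6341137/36 ≈ -1.7614e+5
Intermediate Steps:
c(b) = -b/4
l = -85/6 (l = -4/3 + (-(-77)*(-2)/4)/3 = -4/3 + (-77*½)/3 = -4/3 + (⅓)*(-77/2) = -4/3 - 77/6 = -85/6 ≈ -14.167)
I(X, z) = X² (I(X, z) = X*X = X²)
-175942 - I(l, -630) = -175942 - (-85/6)² = -175942 - 1*7225/36 = -175942 - 7225/36 = -6341137/36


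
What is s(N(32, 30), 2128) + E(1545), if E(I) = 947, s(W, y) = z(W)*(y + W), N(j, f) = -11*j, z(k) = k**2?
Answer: 220054451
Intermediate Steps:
s(W, y) = W**2*(W + y) (s(W, y) = W**2*(y + W) = W**2*(W + y))
s(N(32, 30), 2128) + E(1545) = (-11*32)**2*(-11*32 + 2128) + 947 = (-352)**2*(-352 + 2128) + 947 = 123904*1776 + 947 = 220053504 + 947 = 220054451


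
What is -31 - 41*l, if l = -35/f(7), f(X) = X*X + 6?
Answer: -54/11 ≈ -4.9091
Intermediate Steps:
f(X) = 6 + X**2 (f(X) = X**2 + 6 = 6 + X**2)
l = -7/11 (l = -35/(6 + 7**2) = -35/(6 + 49) = -35/55 = -35*1/55 = -7/11 ≈ -0.63636)
-31 - 41*l = -31 - 41*(-7/11) = -31 + 287/11 = -54/11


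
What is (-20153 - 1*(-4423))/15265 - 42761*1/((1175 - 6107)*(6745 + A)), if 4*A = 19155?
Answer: -178827946097/173668241115 ≈ -1.0297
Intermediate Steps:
A = 19155/4 (A = (1/4)*19155 = 19155/4 ≈ 4788.8)
(-20153 - 1*(-4423))/15265 - 42761*1/((1175 - 6107)*(6745 + A)) = (-20153 - 1*(-4423))/15265 - 42761*1/((1175 - 6107)*(6745 + 19155/4)) = (-20153 + 4423)*(1/15265) - 42761/((-4932*46135/4)) = -15730*1/15265 - 42761/(-56884455) = -3146/3053 - 42761*(-1/56884455) = -3146/3053 + 42761/56884455 = -178827946097/173668241115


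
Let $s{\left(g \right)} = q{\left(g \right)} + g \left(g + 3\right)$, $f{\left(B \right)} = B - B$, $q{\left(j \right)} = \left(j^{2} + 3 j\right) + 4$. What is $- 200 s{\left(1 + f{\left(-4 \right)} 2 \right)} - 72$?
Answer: $-2472$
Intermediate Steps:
$q{\left(j \right)} = 4 + j^{2} + 3 j$
$f{\left(B \right)} = 0$
$s{\left(g \right)} = 4 + g^{2} + 3 g + g \left(3 + g\right)$ ($s{\left(g \right)} = \left(4 + g^{2} + 3 g\right) + g \left(g + 3\right) = \left(4 + g^{2} + 3 g\right) + g \left(3 + g\right) = 4 + g^{2} + 3 g + g \left(3 + g\right)$)
$- 200 s{\left(1 + f{\left(-4 \right)} 2 \right)} - 72 = - 200 \left(4 + 2 \left(1 + 0 \cdot 2\right)^{2} + 6 \left(1 + 0 \cdot 2\right)\right) - 72 = - 200 \left(4 + 2 \left(1 + 0\right)^{2} + 6 \left(1 + 0\right)\right) - 72 = - 200 \left(4 + 2 \cdot 1^{2} + 6 \cdot 1\right) - 72 = - 200 \left(4 + 2 \cdot 1 + 6\right) - 72 = - 200 \left(4 + 2 + 6\right) - 72 = \left(-200\right) 12 - 72 = -2400 - 72 = -2472$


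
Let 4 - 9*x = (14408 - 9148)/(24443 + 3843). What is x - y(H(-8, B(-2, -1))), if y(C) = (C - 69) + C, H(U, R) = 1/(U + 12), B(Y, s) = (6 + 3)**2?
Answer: 17546203/254574 ≈ 68.924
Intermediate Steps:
B(Y, s) = 81 (B(Y, s) = 9**2 = 81)
H(U, R) = 1/(12 + U)
x = 53942/127287 (x = 4/9 - (14408 - 9148)/(9*(24443 + 3843)) = 4/9 - 5260/(9*28286) = 4/9 - 1/9*2630/14143 = 4/9 - 2630/127287 = 53942/127287 ≈ 0.42378)
y(C) = -69 + 2*C (y(C) = (-69 + C) + C = -69 + 2*C)
x - y(H(-8, B(-2, -1))) = 53942/127287 - (-69 + 2/(12 - 8)) = 53942/127287 - (-69 + 2/4) = 53942/127287 - (-69 + 2*(1/4)) = 53942/127287 - (-69 + 1/2) = 53942/127287 - 1*(-137/2) = 53942/127287 + 137/2 = 17546203/254574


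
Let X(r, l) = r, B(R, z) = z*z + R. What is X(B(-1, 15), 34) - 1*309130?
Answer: -308906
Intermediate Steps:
B(R, z) = R + z**2 (B(R, z) = z**2 + R = R + z**2)
X(B(-1, 15), 34) - 1*309130 = (-1 + 15**2) - 1*309130 = (-1 + 225) - 309130 = 224 - 309130 = -308906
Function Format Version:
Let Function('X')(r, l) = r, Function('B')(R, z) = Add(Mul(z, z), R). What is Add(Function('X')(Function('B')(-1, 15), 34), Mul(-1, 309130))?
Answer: -308906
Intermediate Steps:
Function('B')(R, z) = Add(R, Pow(z, 2)) (Function('B')(R, z) = Add(Pow(z, 2), R) = Add(R, Pow(z, 2)))
Add(Function('X')(Function('B')(-1, 15), 34), Mul(-1, 309130)) = Add(Add(-1, Pow(15, 2)), Mul(-1, 309130)) = Add(Add(-1, 225), -309130) = Add(224, -309130) = -308906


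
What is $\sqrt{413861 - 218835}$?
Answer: $13 \sqrt{1154} \approx 441.62$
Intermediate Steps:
$\sqrt{413861 - 218835} = \sqrt{195026} = 13 \sqrt{1154}$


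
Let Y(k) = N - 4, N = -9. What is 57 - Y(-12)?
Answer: 70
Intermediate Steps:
Y(k) = -13 (Y(k) = -9 - 4 = -13)
57 - Y(-12) = 57 - 1*(-13) = 57 + 13 = 70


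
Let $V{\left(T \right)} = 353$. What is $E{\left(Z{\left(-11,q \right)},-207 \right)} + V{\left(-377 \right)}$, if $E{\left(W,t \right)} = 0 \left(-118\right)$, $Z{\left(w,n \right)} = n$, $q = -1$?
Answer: $353$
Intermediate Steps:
$E{\left(W,t \right)} = 0$
$E{\left(Z{\left(-11,q \right)},-207 \right)} + V{\left(-377 \right)} = 0 + 353 = 353$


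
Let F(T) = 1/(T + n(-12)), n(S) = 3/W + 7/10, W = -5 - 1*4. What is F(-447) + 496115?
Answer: 6647444855/13399 ≈ 4.9612e+5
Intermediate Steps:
W = -9 (W = -5 - 4 = -9)
n(S) = 11/30 (n(S) = 3/(-9) + 7/10 = 3*(-1/9) + 7*(1/10) = -1/3 + 7/10 = 11/30)
F(T) = 1/(11/30 + T) (F(T) = 1/(T + 11/30) = 1/(11/30 + T))
F(-447) + 496115 = 30/(11 + 30*(-447)) + 496115 = 30/(11 - 13410) + 496115 = 30/(-13399) + 496115 = 30*(-1/13399) + 496115 = -30/13399 + 496115 = 6647444855/13399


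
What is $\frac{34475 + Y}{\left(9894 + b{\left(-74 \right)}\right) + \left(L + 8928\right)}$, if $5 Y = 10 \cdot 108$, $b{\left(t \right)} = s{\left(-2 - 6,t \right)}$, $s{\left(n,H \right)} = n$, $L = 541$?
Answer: $\frac{34691}{19355} \approx 1.7924$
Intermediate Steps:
$b{\left(t \right)} = -8$ ($b{\left(t \right)} = -2 - 6 = -8$)
$Y = 216$ ($Y = \frac{10 \cdot 108}{5} = \frac{1}{5} \cdot 1080 = 216$)
$\frac{34475 + Y}{\left(9894 + b{\left(-74 \right)}\right) + \left(L + 8928\right)} = \frac{34475 + 216}{\left(9894 - 8\right) + \left(541 + 8928\right)} = \frac{34691}{9886 + 9469} = \frac{34691}{19355}$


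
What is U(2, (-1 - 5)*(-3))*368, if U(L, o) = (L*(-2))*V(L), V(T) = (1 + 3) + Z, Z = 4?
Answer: -11776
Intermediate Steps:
V(T) = 8 (V(T) = (1 + 3) + 4 = 4 + 4 = 8)
U(L, o) = -16*L (U(L, o) = (L*(-2))*8 = -2*L*8 = -16*L)
U(2, (-1 - 5)*(-3))*368 = -16*2*368 = -32*368 = -11776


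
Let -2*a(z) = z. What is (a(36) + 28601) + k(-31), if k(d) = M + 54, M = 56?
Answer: 28693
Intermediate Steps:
k(d) = 110 (k(d) = 56 + 54 = 110)
a(z) = -z/2
(a(36) + 28601) + k(-31) = (-½*36 + 28601) + 110 = (-18 + 28601) + 110 = 28583 + 110 = 28693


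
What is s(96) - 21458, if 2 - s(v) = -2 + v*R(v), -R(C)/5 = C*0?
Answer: -21454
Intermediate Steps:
R(C) = 0 (R(C) = -5*C*0 = -5*0 = 0)
s(v) = 4 (s(v) = 2 - (-2 + v*0) = 2 - (-2 + 0) = 2 - 1*(-2) = 2 + 2 = 4)
s(96) - 21458 = 4 - 21458 = -21454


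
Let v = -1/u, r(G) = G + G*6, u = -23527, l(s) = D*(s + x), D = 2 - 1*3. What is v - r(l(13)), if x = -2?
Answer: 1811580/23527 ≈ 77.000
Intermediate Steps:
D = -1 (D = 2 - 3 = -1)
l(s) = 2 - s (l(s) = -(s - 2) = -(-2 + s) = 2 - s)
r(G) = 7*G (r(G) = G + 6*G = 7*G)
v = 1/23527 (v = -1/(-23527) = -1*(-1/23527) = 1/23527 ≈ 4.2504e-5)
v - r(l(13)) = 1/23527 - 7*(2 - 1*13) = 1/23527 - 7*(2 - 13) = 1/23527 - 7*(-11) = 1/23527 - 1*(-77) = 1/23527 + 77 = 1811580/23527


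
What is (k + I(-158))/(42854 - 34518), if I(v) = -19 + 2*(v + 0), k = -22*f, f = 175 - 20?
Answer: -3745/8336 ≈ -0.44926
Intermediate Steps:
f = 155
k = -3410 (k = -22*155 = -3410)
I(v) = -19 + 2*v
(k + I(-158))/(42854 - 34518) = (-3410 + (-19 + 2*(-158)))/(42854 - 34518) = (-3410 + (-19 - 316))/8336 = (-3410 - 335)*(1/8336) = -3745*1/8336 = -3745/8336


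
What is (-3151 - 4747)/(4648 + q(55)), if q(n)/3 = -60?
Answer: -3949/2234 ≈ -1.7677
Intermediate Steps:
q(n) = -180 (q(n) = 3*(-60) = -180)
(-3151 - 4747)/(4648 + q(55)) = (-3151 - 4747)/(4648 - 180) = -7898/4468 = -7898*1/4468 = -3949/2234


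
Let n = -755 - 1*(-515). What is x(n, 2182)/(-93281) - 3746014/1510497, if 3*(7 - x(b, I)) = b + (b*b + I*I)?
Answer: 2076659370103/140900670657 ≈ 14.738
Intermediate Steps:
n = -240 (n = -755 + 515 = -240)
x(b, I) = 7 - b/3 - I²/3 - b²/3 (x(b, I) = 7 - (b + (b*b + I*I))/3 = 7 - (b + (b² + I²))/3 = 7 - (b + (I² + b²))/3 = 7 - (b + I² + b²)/3 = 7 + (-b/3 - I²/3 - b²/3) = 7 - b/3 - I²/3 - b²/3)
x(n, 2182)/(-93281) - 3746014/1510497 = (7 - ⅓*(-240) - ⅓*2182² - ⅓*(-240)²)/(-93281) - 3746014/1510497 = (7 + 80 - ⅓*4761124 - ⅓*57600)*(-1/93281) - 3746014*1/1510497 = (7 + 80 - 4761124/3 - 19200)*(-1/93281) - 3746014/1510497 = -4818463/3*(-1/93281) - 3746014/1510497 = 4818463/279843 - 3746014/1510497 = 2076659370103/140900670657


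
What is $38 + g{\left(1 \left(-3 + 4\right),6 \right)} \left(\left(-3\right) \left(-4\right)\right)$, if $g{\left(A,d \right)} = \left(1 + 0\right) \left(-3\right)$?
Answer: $2$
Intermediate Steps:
$g{\left(A,d \right)} = -3$ ($g{\left(A,d \right)} = 1 \left(-3\right) = -3$)
$38 + g{\left(1 \left(-3 + 4\right),6 \right)} \left(\left(-3\right) \left(-4\right)\right) = 38 - 3 \left(\left(-3\right) \left(-4\right)\right) = 38 - 36 = 2$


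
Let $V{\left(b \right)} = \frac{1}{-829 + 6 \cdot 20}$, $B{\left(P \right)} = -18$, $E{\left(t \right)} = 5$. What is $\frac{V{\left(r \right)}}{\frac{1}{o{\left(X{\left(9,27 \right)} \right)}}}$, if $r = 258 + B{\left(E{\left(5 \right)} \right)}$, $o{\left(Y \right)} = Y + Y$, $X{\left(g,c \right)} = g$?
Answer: $- \frac{18}{709} \approx -0.025388$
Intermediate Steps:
$o{\left(Y \right)} = 2 Y$
$r = 240$ ($r = 258 - 18 = 240$)
$V{\left(b \right)} = - \frac{1}{709}$ ($V{\left(b \right)} = \frac{1}{-829 + 120} = \frac{1}{-709} = - \frac{1}{709}$)
$\frac{V{\left(r \right)}}{\frac{1}{o{\left(X{\left(9,27 \right)} \right)}}} = - \frac{1}{709 \frac{1}{2 \cdot 9}} = - \frac{1}{709 \cdot \frac{1}{18}} = - \frac{\frac{1}{\frac{1}{18}}}{709} = \left(- \frac{1}{709}\right) 18 = - \frac{18}{709}$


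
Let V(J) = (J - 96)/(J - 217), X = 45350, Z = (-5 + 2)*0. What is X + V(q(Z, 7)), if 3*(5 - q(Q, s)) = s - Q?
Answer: 29160330/643 ≈ 45350.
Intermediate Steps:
Z = 0 (Z = -3*0 = 0)
q(Q, s) = 5 - s/3 + Q/3 (q(Q, s) = 5 - (s - Q)/3 = 5 + (-s/3 + Q/3) = 5 - s/3 + Q/3)
V(J) = (-96 + J)/(-217 + J)
X + V(q(Z, 7)) = 45350 + (-96 + (5 - ⅓*7 + (⅓)*0))/(-217 + (5 - ⅓*7 + (⅓)*0)) = 45350 + (-96 + (5 - 7/3 + 0))/(-217 + (5 - 7/3 + 0)) = 45350 + (-96 + 8/3)/(-217 + 8/3) = 45350 - 280/3/(-643/3) = 45350 - 3/643*(-280/3) = 45350 + 280/643 = 29160330/643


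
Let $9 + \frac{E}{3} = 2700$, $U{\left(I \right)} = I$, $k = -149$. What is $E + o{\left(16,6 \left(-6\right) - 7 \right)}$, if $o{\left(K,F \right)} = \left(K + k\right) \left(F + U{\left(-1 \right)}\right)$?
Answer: $13925$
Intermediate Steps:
$E = 8073$ ($E = -27 + 3 \cdot 2700 = -27 + 8100 = 8073$)
$o{\left(K,F \right)} = \left(-1 + F\right) \left(-149 + K\right)$ ($o{\left(K,F \right)} = \left(K - 149\right) \left(F - 1\right) = \left(-149 + K\right) \left(-1 + F\right) = \left(-1 + F\right) \left(-149 + K\right)$)
$E + o{\left(16,6 \left(-6\right) - 7 \right)} = 8073 + \left(149 - 16 - 149 \left(6 \left(-6\right) - 7\right) + \left(6 \left(-6\right) - 7\right) 16\right) = 8073 + \left(149 - 16 - 149 \left(-36 - 7\right) + \left(-36 - 7\right) 16\right) = 8073 - -5852 = 8073 + \left(149 - 16 + 6407 - 688\right) = 8073 + 5852 = 13925$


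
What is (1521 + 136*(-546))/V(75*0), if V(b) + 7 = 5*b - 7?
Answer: 72735/14 ≈ 5195.4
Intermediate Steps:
V(b) = -14 + 5*b (V(b) = -7 + (5*b - 7) = -7 + (-7 + 5*b) = -14 + 5*b)
(1521 + 136*(-546))/V(75*0) = (1521 + 136*(-546))/(-14 + 5*(75*0)) = (1521 - 74256)/(-14 + 5*0) = -72735/(-14 + 0) = -72735/(-14) = -72735*(-1/14) = 72735/14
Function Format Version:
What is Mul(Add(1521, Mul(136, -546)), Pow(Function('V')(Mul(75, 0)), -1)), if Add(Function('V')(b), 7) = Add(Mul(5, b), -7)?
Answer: Rational(72735, 14) ≈ 5195.4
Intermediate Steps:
Function('V')(b) = Add(-14, Mul(5, b)) (Function('V')(b) = Add(-7, Add(Mul(5, b), -7)) = Add(-7, Add(-7, Mul(5, b))) = Add(-14, Mul(5, b)))
Mul(Add(1521, Mul(136, -546)), Pow(Function('V')(Mul(75, 0)), -1)) = Mul(Add(1521, Mul(136, -546)), Pow(Add(-14, Mul(5, Mul(75, 0))), -1)) = Mul(Add(1521, -74256), Pow(Add(-14, Mul(5, 0)), -1)) = Mul(-72735, Pow(Add(-14, 0), -1)) = Mul(-72735, Pow(-14, -1)) = Mul(-72735, Rational(-1, 14)) = Rational(72735, 14)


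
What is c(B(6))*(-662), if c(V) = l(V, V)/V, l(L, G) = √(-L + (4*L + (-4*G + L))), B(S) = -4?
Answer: 0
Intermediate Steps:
l(L, G) = √(-4*G + 4*L) (l(L, G) = √(-L + (4*L + (L - 4*G))) = √(-L + (-4*G + 5*L)) = √(-4*G + 4*L))
c(V) = 0 (c(V) = (2*√(V - V))/V = (2*√0)/V = (2*0)/V = 0/V = 0)
c(B(6))*(-662) = 0*(-662) = 0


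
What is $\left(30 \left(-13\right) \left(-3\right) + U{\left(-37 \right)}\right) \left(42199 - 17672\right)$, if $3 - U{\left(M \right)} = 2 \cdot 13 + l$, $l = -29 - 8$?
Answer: $29039968$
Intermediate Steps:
$l = -37$ ($l = -29 - 8 = -37$)
$U{\left(M \right)} = 14$ ($U{\left(M \right)} = 3 - \left(2 \cdot 13 - 37\right) = 3 - \left(26 - 37\right) = 3 - -11 = 3 + 11 = 14$)
$\left(30 \left(-13\right) \left(-3\right) + U{\left(-37 \right)}\right) \left(42199 - 17672\right) = \left(30 \left(-13\right) \left(-3\right) + 14\right) \left(42199 - 17672\right) = \left(\left(-390\right) \left(-3\right) + 14\right) 24527 = \left(1170 + 14\right) 24527 = 1184 \cdot 24527 = 29039968$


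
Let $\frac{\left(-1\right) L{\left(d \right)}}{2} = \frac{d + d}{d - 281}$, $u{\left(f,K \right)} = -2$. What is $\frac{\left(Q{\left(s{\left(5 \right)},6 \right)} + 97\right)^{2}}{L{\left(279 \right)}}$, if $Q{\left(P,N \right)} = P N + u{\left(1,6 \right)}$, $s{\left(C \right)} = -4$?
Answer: $\frac{5041}{558} \approx 9.0341$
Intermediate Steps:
$L{\left(d \right)} = - \frac{4 d}{-281 + d}$ ($L{\left(d \right)} = - 2 \frac{d + d}{d - 281} = - 2 \frac{2 d}{-281 + d} = - \frac{4 d}{-281 + d}$)
$Q{\left(P,N \right)} = -2 + N P$ ($Q{\left(P,N \right)} = P N - 2 = N P - 2 = -2 + N P$)
$\frac{\left(Q{\left(s{\left(5 \right)},6 \right)} + 97\right)^{2}}{L{\left(279 \right)}} = \frac{\left(\left(-2 + 6 \left(-4\right)\right) + 97\right)^{2}}{\left(-4\right) 279 \frac{1}{-281 + 279}} = \frac{\left(\left(-2 - 24\right) + 97\right)^{2}}{\left(-4\right) 279 \frac{1}{-2}} = \frac{\left(-26 + 97\right)^{2}}{\left(-4\right) 279 \left(- \frac{1}{2}\right)} = \frac{71^{2}}{558} = 5041 \cdot \frac{1}{558} = \frac{5041}{558}$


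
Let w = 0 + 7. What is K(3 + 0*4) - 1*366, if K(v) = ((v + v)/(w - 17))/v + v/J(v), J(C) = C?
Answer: -1826/5 ≈ -365.20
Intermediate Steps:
w = 7
K(v) = ⅘ (K(v) = ((v + v)/(7 - 17))/v + v/v = ((2*v)/(-10))/v + 1 = ((2*v)*(-⅒))/v + 1 = (-v/5)/v + 1 = -⅕ + 1 = ⅘)
K(3 + 0*4) - 1*366 = ⅘ - 1*366 = ⅘ - 366 = -1826/5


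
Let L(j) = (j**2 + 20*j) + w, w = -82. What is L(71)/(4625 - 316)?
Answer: 6379/4309 ≈ 1.4804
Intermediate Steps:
L(j) = -82 + j**2 + 20*j (L(j) = (j**2 + 20*j) - 82 = -82 + j**2 + 20*j)
L(71)/(4625 - 316) = (-82 + 71**2 + 20*71)/(4625 - 316) = (-82 + 5041 + 1420)/4309 = 6379*(1/4309) = 6379/4309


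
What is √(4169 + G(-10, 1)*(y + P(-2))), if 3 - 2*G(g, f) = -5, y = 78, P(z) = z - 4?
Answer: √4457 ≈ 66.761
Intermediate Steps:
P(z) = -4 + z
G(g, f) = 4 (G(g, f) = 3/2 - ½*(-5) = 3/2 + 5/2 = 4)
√(4169 + G(-10, 1)*(y + P(-2))) = √(4169 + 4*(78 + (-4 - 2))) = √(4169 + 4*(78 - 6)) = √(4169 + 4*72) = √(4169 + 288) = √4457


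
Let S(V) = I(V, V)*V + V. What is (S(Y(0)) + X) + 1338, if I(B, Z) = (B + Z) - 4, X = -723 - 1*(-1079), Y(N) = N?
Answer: 1694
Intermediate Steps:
X = 356 (X = -723 + 1079 = 356)
I(B, Z) = -4 + B + Z
S(V) = V + V*(-4 + 2*V) (S(V) = (-4 + V + V)*V + V = (-4 + 2*V)*V + V = V*(-4 + 2*V) + V = V + V*(-4 + 2*V))
(S(Y(0)) + X) + 1338 = (0*(-3 + 2*0) + 356) + 1338 = (0*(-3 + 0) + 356) + 1338 = (0*(-3) + 356) + 1338 = (0 + 356) + 1338 = 356 + 1338 = 1694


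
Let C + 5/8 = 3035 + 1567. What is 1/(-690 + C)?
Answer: 8/31291 ≈ 0.00025566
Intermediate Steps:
C = 36811/8 (C = -5/8 + (3035 + 1567) = -5/8 + 4602 = 36811/8 ≈ 4601.4)
1/(-690 + C) = 1/(-690 + 36811/8) = 1/(31291/8) = 8/31291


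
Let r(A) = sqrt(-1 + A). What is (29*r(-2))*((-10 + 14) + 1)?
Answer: 145*I*sqrt(3) ≈ 251.15*I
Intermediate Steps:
(29*r(-2))*((-10 + 14) + 1) = (29*sqrt(-1 - 2))*((-10 + 14) + 1) = (29*sqrt(-3))*(4 + 1) = (29*(I*sqrt(3)))*5 = (29*I*sqrt(3))*5 = 145*I*sqrt(3)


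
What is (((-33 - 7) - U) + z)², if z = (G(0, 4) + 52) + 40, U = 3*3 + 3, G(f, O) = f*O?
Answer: 1600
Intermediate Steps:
G(f, O) = O*f
U = 12 (U = 9 + 3 = 12)
z = 92 (z = (4*0 + 52) + 40 = (0 + 52) + 40 = 52 + 40 = 92)
(((-33 - 7) - U) + z)² = (((-33 - 7) - 1*12) + 92)² = ((-40 - 12) + 92)² = (-52 + 92)² = 40² = 1600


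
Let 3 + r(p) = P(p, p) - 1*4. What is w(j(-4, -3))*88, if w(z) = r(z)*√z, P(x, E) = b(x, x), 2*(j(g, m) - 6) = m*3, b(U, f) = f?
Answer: -242*√6 ≈ -592.78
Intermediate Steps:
j(g, m) = 6 + 3*m/2 (j(g, m) = 6 + (m*3)/2 = 6 + (3*m)/2 = 6 + 3*m/2)
P(x, E) = x
r(p) = -7 + p (r(p) = -3 + (p - 1*4) = -3 + (p - 4) = -3 + (-4 + p) = -7 + p)
w(z) = √z*(-7 + z) (w(z) = (-7 + z)*√z = √z*(-7 + z))
w(j(-4, -3))*88 = (√(6 + (3/2)*(-3))*(-7 + (6 + (3/2)*(-3))))*88 = (√(6 - 9/2)*(-7 + (6 - 9/2)))*88 = (√(3/2)*(-7 + 3/2))*88 = ((√6/2)*(-11/2))*88 = -11*√6/4*88 = -242*√6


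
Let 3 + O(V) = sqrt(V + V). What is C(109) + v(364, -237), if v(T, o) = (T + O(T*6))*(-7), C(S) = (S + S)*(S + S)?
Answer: 44997 - 28*sqrt(273) ≈ 44534.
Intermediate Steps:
C(S) = 4*S**2 (C(S) = (2*S)*(2*S) = 4*S**2)
O(V) = -3 + sqrt(2)*sqrt(V) (O(V) = -3 + sqrt(V + V) = -3 + sqrt(2*V) = -3 + sqrt(2)*sqrt(V))
v(T, o) = 21 - 7*T - 14*sqrt(3)*sqrt(T) (v(T, o) = (T + (-3 + sqrt(2)*sqrt(T*6)))*(-7) = (T + (-3 + sqrt(2)*sqrt(6*T)))*(-7) = (T + (-3 + sqrt(2)*(sqrt(6)*sqrt(T))))*(-7) = (T + (-3 + 2*sqrt(3)*sqrt(T)))*(-7) = (-3 + T + 2*sqrt(3)*sqrt(T))*(-7) = 21 - 7*T - 14*sqrt(3)*sqrt(T))
C(109) + v(364, -237) = 4*109**2 + (21 - 7*364 - 14*sqrt(3)*sqrt(364)) = 4*11881 + (21 - 2548 - 14*sqrt(3)*2*sqrt(91)) = 47524 + (21 - 2548 - 28*sqrt(273)) = 47524 + (-2527 - 28*sqrt(273)) = 44997 - 28*sqrt(273)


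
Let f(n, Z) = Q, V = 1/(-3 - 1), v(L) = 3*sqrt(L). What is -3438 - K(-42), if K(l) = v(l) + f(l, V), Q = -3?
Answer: -3435 - 3*I*sqrt(42) ≈ -3435.0 - 19.442*I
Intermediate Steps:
V = -1/4 (V = 1/(-4) = -1/4 ≈ -0.25000)
f(n, Z) = -3
K(l) = -3 + 3*sqrt(l) (K(l) = 3*sqrt(l) - 3 = -3 + 3*sqrt(l))
-3438 - K(-42) = -3438 - (-3 + 3*sqrt(-42)) = -3438 - (-3 + 3*(I*sqrt(42))) = -3438 - (-3 + 3*I*sqrt(42)) = -3438 + (3 - 3*I*sqrt(42)) = -3435 - 3*I*sqrt(42)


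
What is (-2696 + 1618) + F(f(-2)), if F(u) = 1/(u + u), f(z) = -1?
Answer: -2157/2 ≈ -1078.5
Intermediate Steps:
F(u) = 1/(2*u)
(-2696 + 1618) + F(f(-2)) = (-2696 + 1618) + (½)/(-1) = -1078 + (½)*(-1) = -1078 - ½ = -2157/2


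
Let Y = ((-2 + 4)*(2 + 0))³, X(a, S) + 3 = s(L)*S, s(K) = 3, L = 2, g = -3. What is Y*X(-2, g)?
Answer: -768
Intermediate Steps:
X(a, S) = -3 + 3*S
Y = 64 (Y = (2*2)³ = 4³ = 64)
Y*X(-2, g) = 64*(-3 + 3*(-3)) = 64*(-3 - 9) = 64*(-12) = -768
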